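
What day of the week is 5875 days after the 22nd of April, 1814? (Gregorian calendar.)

Apr 22, 1814 is a Friday.
5875 mod 7 = 2, so 5875 days after a Friday is Friday + 2 = Sunday.

Sunday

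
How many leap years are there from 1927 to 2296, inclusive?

91

Multiples of 4 in [1927,2296]: 93.
Of those, multiples of 100: 3 (not leap unless ÷400).
Multiples of 400: 1.
Leap years = 93 − 3 + 1 = 91.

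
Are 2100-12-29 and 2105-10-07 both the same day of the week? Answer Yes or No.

From Dec 29, 2100 to Oct 7, 2105 is 1743 days.
1743 mod 7 = 0, so they are the same weekday.
(Dec 29, 2100 is a Wednesday; Oct 7, 2105 is a Wednesday.)

Yes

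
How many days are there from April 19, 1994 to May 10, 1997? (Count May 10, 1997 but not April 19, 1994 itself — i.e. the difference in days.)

1117

Apr 19, 1994 → Apr 19, 1995: 365 days.
Apr 19, 1995 → Apr 19, 1996: 366 days (Feb 29, 1996 is in that span).
Apr 19, 1996 → May 19, 1996: 30 days (April has 30).
May 19, 1996 → Jun 19, 1996: 31 days (May has 31).
Jun 19, 1996 → Jul 19, 1996: 30 days (June has 30).
Jul 19, 1996 → Aug 19, 1996: 31 days (July has 31).
Aug 19, 1996 → Sep 19, 1996: 31 days (August has 31).
Sep 19, 1996 → Oct 19, 1996: 30 days (September has 30).
Oct 19, 1996 → Nov 19, 1996: 31 days (October has 31).
Nov 19, 1996 → Dec 19, 1996: 30 days (November has 30).
Dec 19, 1996 → Jan 19, 1997: 31 days (December has 31).
Jan 19, 1997 → Feb 19, 1997: 31 days (January has 31).
Feb 19, 1997 → Mar 19, 1997: 28 days (February has 28).
Mar 19, 1997 → Apr 19, 1997: 31 days (March has 31).
Apr 19, 1997 → May 10, 1997: 21 days.
Total: 1117 days.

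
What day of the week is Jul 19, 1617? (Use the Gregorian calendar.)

Wednesday

Doomsday rule: the anchor day for the 1600s is Tuesday. For year 17: 17÷12 = 1 r 5, and 5÷4 = 1, so 1+5+1 = 7.
Tuesday + 7 ≡ Tuesday — that's 1617's doomsday.
In July the doomsday date is Jul 11.
Jul 19 is 8 days after Jul 11; 8 mod 7 = 1, so Tuesday + 1 = Wednesday.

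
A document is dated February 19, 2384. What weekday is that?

Doomsday rule: the anchor day for the 2300s is Wednesday. For year 84: 84÷12 = 7 r 0, and 0÷4 = 0, so 7+0+0 = 7.
Wednesday + 7 ≡ Wednesday — that's 2384's doomsday.
In February the doomsday date is Feb 29 (2384 is a leap year (divisible by 4)).
Feb 19 is 10 days before Feb 29; 10 mod 7 = 3, so Wednesday − 3 = Sunday.

Sunday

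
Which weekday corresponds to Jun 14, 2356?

Thursday

Doomsday rule: the anchor day for the 2300s is Wednesday. For year 56: 56÷12 = 4 r 8, and 8÷4 = 2, so 4+8+2 = 14.
Wednesday + 14 ≡ Wednesday — that's 2356's doomsday.
In June the doomsday date is Jun 6.
Jun 14 is 8 days after Jun 6; 8 mod 7 = 1, so Wednesday + 1 = Thursday.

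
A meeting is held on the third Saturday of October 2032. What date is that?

October 1, 2032 is a Friday.
The first Saturday is therefore October 2 (1 days later).
The third Saturday is 2 + 2×7 = October 16.

October 16, 2032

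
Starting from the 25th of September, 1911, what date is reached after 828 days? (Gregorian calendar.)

+366 (one year; includes Feb 29, 1912) → Sep 25, 1912 (462 left).
+365 (one year) → Sep 25, 1913 (97 left).
Sep has 30 days: +6 → Oct 1, 1913 (91 left).
Oct has 31 days: +31 → Nov 1, 1913 (60 left).
Nov has 30 days: +30 → Dec 1, 1913 (30 left).
+30 → Dec 31, 1913.

December 31, 1913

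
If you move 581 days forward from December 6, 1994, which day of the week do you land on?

Tuesday

Dec 6, 1994 is a Tuesday.
581 mod 7 = 0, so 581 days after a Tuesday is Tuesday + 0 = Tuesday.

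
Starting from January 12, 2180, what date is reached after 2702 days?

+366 (one year; includes Feb 29, 2180) → Jan 12, 2181 (2336 left).
+365 (one year) → Jan 12, 2182 (1971 left).
+365 (one year) → Jan 12, 2183 (1606 left).
+365 (one year) → Jan 12, 2184 (1241 left).
+366 (one year; includes Feb 29, 2184) → Jan 12, 2185 (875 left).
+365 (one year) → Jan 12, 2186 (510 left).
+365 (one year) → Jan 12, 2187 (145 left).
Jan has 31 days: +20 → Feb 1, 2187 (125 left).
Feb has 28 days: +28 → Mar 1, 2187 (97 left).
Mar has 31 days: +31 → Apr 1, 2187 (66 left).
Apr has 30 days: +30 → May 1, 2187 (36 left).
May has 31 days: +31 → Jun 1, 2187 (5 left).
+5 → Jun 6, 2187.

June 6, 2187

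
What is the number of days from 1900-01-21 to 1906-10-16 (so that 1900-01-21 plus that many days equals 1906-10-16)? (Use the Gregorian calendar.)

Jan 21, 1900 → Jan 21, 1901: 365 days.
Jan 21, 1901 → Jan 21, 1902: 365 days.
Jan 21, 1902 → Jan 21, 1903: 365 days.
Jan 21, 1903 → Jan 21, 1904: 365 days.
Jan 21, 1904 → Jan 21, 1905: 366 days (Feb 29, 1904 is in that span).
Jan 21, 1905 → Jan 21, 1906: 365 days.
Jan 21, 1906 → Feb 21, 1906: 31 days (January has 31).
Feb 21, 1906 → Mar 21, 1906: 28 days (February has 28).
Mar 21, 1906 → Apr 21, 1906: 31 days (March has 31).
Apr 21, 1906 → May 21, 1906: 30 days (April has 30).
May 21, 1906 → Jun 21, 1906: 31 days (May has 31).
Jun 21, 1906 → Jul 21, 1906: 30 days (June has 30).
Jul 21, 1906 → Aug 21, 1906: 31 days (July has 31).
Aug 21, 1906 → Sep 21, 1906: 31 days (August has 31).
Sep 21, 1906 → Oct 16, 1906: 25 days.
Total: 2459 days.

2459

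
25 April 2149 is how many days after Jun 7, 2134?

Jun 7, 2134 → Jun 7, 2135: 365 days.
Jun 7, 2135 → Jun 7, 2136: 366 days (Feb 29, 2136 is in that span).
Jun 7, 2136 → Jun 7, 2137: 365 days.
Jun 7, 2137 → Jun 7, 2138: 365 days.
Jun 7, 2138 → Jun 7, 2139: 365 days.
Jun 7, 2139 → Jun 7, 2140: 366 days (Feb 29, 2140 is in that span).
Jun 7, 2140 → Jun 7, 2141: 365 days.
Jun 7, 2141 → Jun 7, 2142: 365 days.
Jun 7, 2142 → Jun 7, 2143: 365 days.
Jun 7, 2143 → Jun 7, 2144: 366 days (Feb 29, 2144 is in that span).
Jun 7, 2144 → Jun 7, 2145: 365 days.
Jun 7, 2145 → Jun 7, 2146: 365 days.
Jun 7, 2146 → Jun 7, 2147: 365 days.
Jun 7, 2147 → Jun 7, 2148: 366 days (Feb 29, 2148 is in that span).
Jun 7, 2148 → Jul 7, 2148: 30 days (June has 30).
Jul 7, 2148 → Aug 7, 2148: 31 days (July has 31).
Aug 7, 2148 → Sep 7, 2148: 31 days (August has 31).
Sep 7, 2148 → Oct 7, 2148: 30 days (September has 30).
Oct 7, 2148 → Nov 7, 2148: 31 days (October has 31).
Nov 7, 2148 → Dec 7, 2148: 30 days (November has 30).
Dec 7, 2148 → Jan 7, 2149: 31 days (December has 31).
Jan 7, 2149 → Feb 7, 2149: 31 days (January has 31).
Feb 7, 2149 → Mar 7, 2149: 28 days (February has 28).
Mar 7, 2149 → Apr 7, 2149: 31 days (March has 31).
Apr 7, 2149 → Apr 25, 2149: 18 days.
Total: 5436 days.

5436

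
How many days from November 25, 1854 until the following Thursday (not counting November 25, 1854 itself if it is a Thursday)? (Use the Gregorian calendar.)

5

Nov 25, 1854 is a Saturday.
From Saturday to the next Thursday is 5 days.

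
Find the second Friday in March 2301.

March 8, 2301

March 1, 2301 is a Friday.
The first Friday is therefore March 1 (same day).
The second Friday is 1 + 1×7 = March 8.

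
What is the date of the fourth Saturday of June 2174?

June 1, 2174 is a Wednesday.
The first Saturday is therefore June 4 (3 days later).
The fourth Saturday is 4 + 3×7 = June 25.

June 25, 2174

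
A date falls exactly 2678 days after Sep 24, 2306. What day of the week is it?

First find the weekday of Sep 24, 2306. Doomsday rule: the anchor day for the 2300s is Wednesday. For year 06: 6÷12 = 0 r 6, and 6÷4 = 1, so 0+6+1 = 7.
Wednesday + 7 ≡ Wednesday — that's 2306's doomsday.
In September the doomsday date is Sep 5.
Sep 24 is 19 days after Sep 5; 19 mod 7 = 5, so Wednesday + 5 = Monday.
2678 mod 7 = 4, so 2678 days after a Monday is Monday + 4 = Friday.

Friday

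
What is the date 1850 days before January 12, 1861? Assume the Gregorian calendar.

−366 (one year; includes Feb 29, 1860) → Jan 12, 1860 (1484 left).
−365 (one year) → Jan 12, 1859 (1119 left).
−365 (one year) → Jan 12, 1858 (754 left).
−365 (one year) → Jan 12, 1857 (389 left).
−12 → Dec 31, 1856 (end of Dec, 31 days; 377 left).
−31 → Nov 30, 1856 (end of Nov, 30 days; 346 left).
−30 → Oct 31, 1856 (end of Oct, 31 days; 316 left).
−31 → Sep 30, 1856 (end of Sep, 30 days; 285 left).
−30 → Aug 31, 1856 (end of Aug, 31 days; 255 left).
−31 → Jul 31, 1856 (end of Jul, 31 days; 224 left).
−31 → Jun 30, 1856 (end of Jun, 30 days; 193 left).
−30 → May 31, 1856 (end of May, 31 days; 163 left).
−31 → Apr 30, 1856 (end of Apr, 30 days; 132 left).
−30 → Mar 31, 1856 (end of Mar, 31 days; 102 left).
−31 → Feb 29, 1856 (end of Feb, 29 days; 71 left).
−29 → Jan 31, 1856 (end of Jan, 31 days; 42 left).
−31 → Dec 31, 1855 (end of Dec, 31 days; 11 left).
−11 → Dec 20, 1855.

December 20, 1855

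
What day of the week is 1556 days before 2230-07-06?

First find the weekday of Jul 6, 2230. Doomsday rule: the anchor day for the 2200s is Friday. For year 30: 30÷12 = 2 r 6, and 6÷4 = 1, so 2+6+1 = 9.
Friday + 9 ≡ Sunday — that's 2230's doomsday.
In July the doomsday date is Jul 11.
Jul 6 is 5 days before Jul 11; 5 mod 7 = 5, so Sunday − 5 = Tuesday.
1556 mod 7 = 2, so 1556 days before a Tuesday is Tuesday − 2 = Sunday.

Sunday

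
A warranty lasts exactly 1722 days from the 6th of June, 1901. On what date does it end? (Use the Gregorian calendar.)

+365 (one year) → Jun 6, 1902 (1357 left).
+365 (one year) → Jun 6, 1903 (992 left).
+366 (one year; includes Feb 29, 1904) → Jun 6, 1904 (626 left).
+365 (one year) → Jun 6, 1905 (261 left).
Jun has 30 days: +25 → Jul 1, 1905 (236 left).
Jul has 31 days: +31 → Aug 1, 1905 (205 left).
Aug has 31 days: +31 → Sep 1, 1905 (174 left).
Sep has 30 days: +30 → Oct 1, 1905 (144 left).
Oct has 31 days: +31 → Nov 1, 1905 (113 left).
Nov has 30 days: +30 → Dec 1, 1905 (83 left).
Dec has 31 days: +31 → Jan 1, 1906 (52 left).
Jan has 31 days: +31 → Feb 1, 1906 (21 left).
+21 → Feb 22, 1906.

February 22, 1906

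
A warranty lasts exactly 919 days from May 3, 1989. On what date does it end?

November 8, 1991

+365 (one year) → May 3, 1990 (554 left).
+365 (one year) → May 3, 1991 (189 left).
May has 31 days: +29 → Jun 1, 1991 (160 left).
Jun has 30 days: +30 → Jul 1, 1991 (130 left).
Jul has 31 days: +31 → Aug 1, 1991 (99 left).
Aug has 31 days: +31 → Sep 1, 1991 (68 left).
Sep has 30 days: +30 → Oct 1, 1991 (38 left).
Oct has 31 days: +31 → Nov 1, 1991 (7 left).
+7 → Nov 8, 1991.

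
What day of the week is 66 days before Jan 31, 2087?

Tuesday

First find the weekday of Jan 31, 2087. Doomsday rule: the anchor day for the 2000s is Tuesday. For year 87: 87÷12 = 7 r 3, and 3÷4 = 0, so 7+3+0 = 10.
Tuesday + 10 ≡ Friday — that's 2087's doomsday.
In January the doomsday date is Jan 3 (2087 is not a leap year).
Jan 31 is 28 days after Jan 3; 28 mod 7 = 0, so Friday + 0 = Friday.
66 mod 7 = 3, so 66 days before a Friday is Friday − 3 = Tuesday.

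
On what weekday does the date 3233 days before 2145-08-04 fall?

First find the weekday of Aug 4, 2145. Doomsday rule: the anchor day for the 2100s is Sunday. For year 45: 45÷12 = 3 r 9, and 9÷4 = 2, so 3+9+2 = 14.
Sunday + 14 ≡ Sunday — that's 2145's doomsday.
In August the doomsday date is Aug 8.
Aug 4 is 4 days before Aug 8; 4 mod 7 = 4, so Sunday − 4 = Wednesday.
3233 mod 7 = 6, so 3233 days before a Wednesday is Wednesday − 6 = Thursday.

Thursday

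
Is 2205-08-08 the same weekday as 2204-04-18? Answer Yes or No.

No

From Apr 18, 2204 to Aug 8, 2205 is 477 days.
477 mod 7 = 1, so they are different weekdays.
(Apr 18, 2204 is a Wednesday; Aug 8, 2205 is a Thursday.)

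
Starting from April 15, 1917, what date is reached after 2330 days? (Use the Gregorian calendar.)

+365 (one year) → Apr 15, 1918 (1965 left).
+365 (one year) → Apr 15, 1919 (1600 left).
+366 (one year; includes Feb 29, 1920) → Apr 15, 1920 (1234 left).
+365 (one year) → Apr 15, 1921 (869 left).
+365 (one year) → Apr 15, 1922 (504 left).
+365 (one year) → Apr 15, 1923 (139 left).
Apr has 30 days: +16 → May 1, 1923 (123 left).
May has 31 days: +31 → Jun 1, 1923 (92 left).
Jun has 30 days: +30 → Jul 1, 1923 (62 left).
Jul has 31 days: +31 → Aug 1, 1923 (31 left).
Aug has 31 days: +31 → Sep 1, 1923 (0 left).

September 1, 1923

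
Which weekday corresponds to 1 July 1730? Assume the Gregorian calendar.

Doomsday rule: the anchor day for the 1700s is Sunday. For year 30: 30÷12 = 2 r 6, and 6÷4 = 1, so 2+6+1 = 9.
Sunday + 9 ≡ Tuesday — that's 1730's doomsday.
In July the doomsday date is Jul 11.
Jul 1 is 10 days before Jul 11; 10 mod 7 = 3, so Tuesday − 3 = Saturday.

Saturday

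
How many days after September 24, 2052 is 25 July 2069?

6148

Sep 24, 2052 → Sep 24, 2053: 365 days.
Sep 24, 2053 → Sep 24, 2054: 365 days.
Sep 24, 2054 → Sep 24, 2055: 365 days.
Sep 24, 2055 → Sep 24, 2056: 366 days (Feb 29, 2056 is in that span).
Sep 24, 2056 → Sep 24, 2057: 365 days.
Sep 24, 2057 → Sep 24, 2058: 365 days.
Sep 24, 2058 → Sep 24, 2059: 365 days.
Sep 24, 2059 → Sep 24, 2060: 366 days (Feb 29, 2060 is in that span).
Sep 24, 2060 → Sep 24, 2061: 365 days.
Sep 24, 2061 → Sep 24, 2062: 365 days.
Sep 24, 2062 → Sep 24, 2063: 365 days.
Sep 24, 2063 → Sep 24, 2064: 366 days (Feb 29, 2064 is in that span).
Sep 24, 2064 → Sep 24, 2065: 365 days.
Sep 24, 2065 → Sep 24, 2066: 365 days.
Sep 24, 2066 → Sep 24, 2067: 365 days.
Sep 24, 2067 → Sep 24, 2068: 366 days (Feb 29, 2068 is in that span).
Sep 24, 2068 → Oct 24, 2068: 30 days (September has 30).
Oct 24, 2068 → Nov 24, 2068: 31 days (October has 31).
Nov 24, 2068 → Dec 24, 2068: 30 days (November has 30).
Dec 24, 2068 → Jan 24, 2069: 31 days (December has 31).
Jan 24, 2069 → Feb 24, 2069: 31 days (January has 31).
Feb 24, 2069 → Mar 24, 2069: 28 days (February has 28).
Mar 24, 2069 → Apr 24, 2069: 31 days (March has 31).
Apr 24, 2069 → May 24, 2069: 30 days (April has 30).
May 24, 2069 → Jun 24, 2069: 31 days (May has 31).
Jun 24, 2069 → Jul 24, 2069: 30 days (June has 30).
Jul 24, 2069 → Jul 25, 2069: 1 days.
Total: 6148 days.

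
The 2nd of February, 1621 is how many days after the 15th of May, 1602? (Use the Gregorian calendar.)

May 15, 1602 → May 15, 1603: 365 days.
May 15, 1603 → May 15, 1604: 366 days (Feb 29, 1604 is in that span).
May 15, 1604 → May 15, 1605: 365 days.
May 15, 1605 → May 15, 1606: 365 days.
May 15, 1606 → May 15, 1607: 365 days.
May 15, 1607 → May 15, 1608: 366 days (Feb 29, 1608 is in that span).
May 15, 1608 → May 15, 1609: 365 days.
May 15, 1609 → May 15, 1610: 365 days.
May 15, 1610 → May 15, 1611: 365 days.
May 15, 1611 → May 15, 1612: 366 days (Feb 29, 1612 is in that span).
May 15, 1612 → May 15, 1613: 365 days.
May 15, 1613 → May 15, 1614: 365 days.
May 15, 1614 → May 15, 1615: 365 days.
May 15, 1615 → May 15, 1616: 366 days (Feb 29, 1616 is in that span).
May 15, 1616 → May 15, 1617: 365 days.
May 15, 1617 → May 15, 1618: 365 days.
May 15, 1618 → May 15, 1619: 365 days.
May 15, 1619 → May 15, 1620: 366 days (Feb 29, 1620 is in that span).
May 15, 1620 → Jun 15, 1620: 31 days (May has 31).
Jun 15, 1620 → Jul 15, 1620: 30 days (June has 30).
Jul 15, 1620 → Aug 15, 1620: 31 days (July has 31).
Aug 15, 1620 → Sep 15, 1620: 31 days (August has 31).
Sep 15, 1620 → Oct 15, 1620: 30 days (September has 30).
Oct 15, 1620 → Nov 15, 1620: 31 days (October has 31).
Nov 15, 1620 → Dec 15, 1620: 30 days (November has 30).
Dec 15, 1620 → Jan 15, 1621: 31 days (December has 31).
Jan 15, 1621 → Feb 2, 1621: 18 days.
Total: 6838 days.

6838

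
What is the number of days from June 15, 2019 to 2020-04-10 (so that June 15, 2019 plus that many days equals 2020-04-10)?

Jun 15, 2019 → Jul 15, 2019: 30 days (June has 30).
Jul 15, 2019 → Aug 15, 2019: 31 days (July has 31).
Aug 15, 2019 → Sep 15, 2019: 31 days (August has 31).
Sep 15, 2019 → Oct 15, 2019: 30 days (September has 30).
Oct 15, 2019 → Nov 15, 2019: 31 days (October has 31).
Nov 15, 2019 → Dec 15, 2019: 30 days (November has 30).
Dec 15, 2019 → Jan 15, 2020: 31 days (December has 31).
Jan 15, 2020 → Feb 15, 2020: 31 days (January has 31).
Feb 15, 2020 → Mar 15, 2020: 29 days (February has 29).
Mar 15, 2020 → Apr 10, 2020: 26 days.
Total: 300 days.

300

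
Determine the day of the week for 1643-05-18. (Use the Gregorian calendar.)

Doomsday rule: the anchor day for the 1600s is Tuesday. For year 43: 43÷12 = 3 r 7, and 7÷4 = 1, so 3+7+1 = 11.
Tuesday + 11 ≡ Saturday — that's 1643's doomsday.
In May the doomsday date is May 9.
May 18 is 9 days after May 9; 9 mod 7 = 2, so Saturday + 2 = Monday.

Monday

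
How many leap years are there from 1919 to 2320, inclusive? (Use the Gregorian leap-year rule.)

Multiples of 4 in [1919,2320]: 101.
Of those, multiples of 100: 4 (not leap unless ÷400).
Multiples of 400: 1.
Leap years = 101 − 4 + 1 = 98.

98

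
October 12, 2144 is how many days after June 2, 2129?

Jun 2, 2129 → Jun 2, 2130: 365 days.
Jun 2, 2130 → Jun 2, 2131: 365 days.
Jun 2, 2131 → Jun 2, 2132: 366 days (Feb 29, 2132 is in that span).
Jun 2, 2132 → Jun 2, 2133: 365 days.
Jun 2, 2133 → Jun 2, 2134: 365 days.
Jun 2, 2134 → Jun 2, 2135: 365 days.
Jun 2, 2135 → Jun 2, 2136: 366 days (Feb 29, 2136 is in that span).
Jun 2, 2136 → Jun 2, 2137: 365 days.
Jun 2, 2137 → Jun 2, 2138: 365 days.
Jun 2, 2138 → Jun 2, 2139: 365 days.
Jun 2, 2139 → Jun 2, 2140: 366 days (Feb 29, 2140 is in that span).
Jun 2, 2140 → Jun 2, 2141: 365 days.
Jun 2, 2141 → Jun 2, 2142: 365 days.
Jun 2, 2142 → Jun 2, 2143: 365 days.
Jun 2, 2143 → Jun 2, 2144: 366 days (Feb 29, 2144 is in that span).
Jun 2, 2144 → Jul 2, 2144: 30 days (June has 30).
Jul 2, 2144 → Aug 2, 2144: 31 days (July has 31).
Aug 2, 2144 → Sep 2, 2144: 31 days (August has 31).
Sep 2, 2144 → Oct 2, 2144: 30 days (September has 30).
Oct 2, 2144 → Oct 12, 2144: 10 days.
Total: 5611 days.

5611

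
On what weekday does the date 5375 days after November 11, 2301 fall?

Nov 11, 2301 is a Monday.
5375 mod 7 = 6, so 5375 days after a Monday is Monday + 6 = Sunday.

Sunday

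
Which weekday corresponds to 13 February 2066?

January 1, 2066 is a Friday.
Jan 1, 2066 → Feb 1, 2066: 31 days (January has 31).
Feb 1, 2066 → Feb 13, 2066: 12 days.
Total: 43 days.
43 mod 7 = 1, so Friday + 1 = Saturday.

Saturday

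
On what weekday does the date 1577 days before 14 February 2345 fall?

Feb 14, 2345 is a Wednesday.
1577 mod 7 = 2, so 1577 days before a Wednesday is Wednesday − 2 = Monday.

Monday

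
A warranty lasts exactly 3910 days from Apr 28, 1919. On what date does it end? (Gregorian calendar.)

+366 (one year; includes Feb 29, 1920) → Apr 28, 1920 (3544 left).
+365 (one year) → Apr 28, 1921 (3179 left).
+365 (one year) → Apr 28, 1922 (2814 left).
+365 (one year) → Apr 28, 1923 (2449 left).
+366 (one year; includes Feb 29, 1924) → Apr 28, 1924 (2083 left).
+365 (one year) → Apr 28, 1925 (1718 left).
+365 (one year) → Apr 28, 1926 (1353 left).
+365 (one year) → Apr 28, 1927 (988 left).
+366 (one year; includes Feb 29, 1928) → Apr 28, 1928 (622 left).
+365 (one year) → Apr 28, 1929 (257 left).
Apr has 30 days: +3 → May 1, 1929 (254 left).
May has 31 days: +31 → Jun 1, 1929 (223 left).
Jun has 30 days: +30 → Jul 1, 1929 (193 left).
Jul has 31 days: +31 → Aug 1, 1929 (162 left).
Aug has 31 days: +31 → Sep 1, 1929 (131 left).
Sep has 30 days: +30 → Oct 1, 1929 (101 left).
Oct has 31 days: +31 → Nov 1, 1929 (70 left).
Nov has 30 days: +30 → Dec 1, 1929 (40 left).
Dec has 31 days: +31 → Jan 1, 1930 (9 left).
+9 → Jan 10, 1930.

January 10, 1930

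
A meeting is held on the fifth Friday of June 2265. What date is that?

June 1, 2265 is a Thursday.
The first Friday is therefore June 2 (1 days later).
The fifth Friday is 2 + 4×7 = June 30.

June 30, 2265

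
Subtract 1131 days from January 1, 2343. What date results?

November 27, 2339

−365 (one year) → Jan 1, 2342 (766 left).
−365 (one year) → Jan 1, 2341 (401 left).
−366 (one year; includes Feb 29, 2340) → Jan 1, 2340 (35 left).
−1 → Dec 31, 2339 (end of Dec, 31 days; 34 left).
−31 → Nov 30, 2339 (end of Nov, 30 days; 3 left).
−3 → Nov 27, 2339.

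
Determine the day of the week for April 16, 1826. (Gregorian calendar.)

Sunday

Doomsday rule: the anchor day for the 1800s is Friday. For year 26: 26÷12 = 2 r 2, and 2÷4 = 0, so 2+2+0 = 4.
Friday + 4 ≡ Tuesday — that's 1826's doomsday.
In April the doomsday date is Apr 4.
Apr 16 is 12 days after Apr 4; 12 mod 7 = 5, so Tuesday + 5 = Sunday.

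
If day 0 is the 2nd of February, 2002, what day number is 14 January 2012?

Feb 2, 2002 → Feb 2, 2003: 365 days.
Feb 2, 2003 → Feb 2, 2004: 365 days.
Feb 2, 2004 → Feb 2, 2005: 366 days (Feb 29, 2004 is in that span).
Feb 2, 2005 → Feb 2, 2006: 365 days.
Feb 2, 2006 → Feb 2, 2007: 365 days.
Feb 2, 2007 → Feb 2, 2008: 365 days.
Feb 2, 2008 → Feb 2, 2009: 366 days (Feb 29, 2008 is in that span).
Feb 2, 2009 → Feb 2, 2010: 365 days.
Feb 2, 2010 → Feb 2, 2011: 365 days.
Feb 2, 2011 → Mar 2, 2011: 28 days (February has 28).
Mar 2, 2011 → Apr 2, 2011: 31 days (March has 31).
Apr 2, 2011 → May 2, 2011: 30 days (April has 30).
May 2, 2011 → Jun 2, 2011: 31 days (May has 31).
Jun 2, 2011 → Jul 2, 2011: 30 days (June has 30).
Jul 2, 2011 → Aug 2, 2011: 31 days (July has 31).
Aug 2, 2011 → Sep 2, 2011: 31 days (August has 31).
Sep 2, 2011 → Oct 2, 2011: 30 days (September has 30).
Oct 2, 2011 → Nov 2, 2011: 31 days (October has 31).
Nov 2, 2011 → Dec 2, 2011: 30 days (November has 30).
Dec 2, 2011 → Jan 2, 2012: 31 days (December has 31).
Jan 2, 2012 → Jan 14, 2012: 12 days.
Total: 3633 days.

3633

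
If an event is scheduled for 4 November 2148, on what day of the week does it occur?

Monday

January 1, 2148 is a Monday.
Jan 1, 2148 → Feb 1, 2148: 31 days (January has 31).
Feb 1, 2148 → Mar 1, 2148: 29 days (February has 29).
Mar 1, 2148 → Apr 1, 2148: 31 days (March has 31).
Apr 1, 2148 → May 1, 2148: 30 days (April has 30).
May 1, 2148 → Jun 1, 2148: 31 days (May has 31).
Jun 1, 2148 → Jul 1, 2148: 30 days (June has 30).
Jul 1, 2148 → Aug 1, 2148: 31 days (July has 31).
Aug 1, 2148 → Sep 1, 2148: 31 days (August has 31).
Sep 1, 2148 → Oct 1, 2148: 30 days (September has 30).
Oct 1, 2148 → Nov 1, 2148: 31 days (October has 31).
Nov 1, 2148 → Nov 4, 2148: 3 days.
Total: 308 days.
308 mod 7 = 0, so Monday + 0 = Monday.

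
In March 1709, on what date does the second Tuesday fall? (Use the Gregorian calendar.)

March 12, 1709

March 1, 1709 is a Friday.
The first Tuesday is therefore March 5 (4 days later).
The second Tuesday is 5 + 1×7 = March 12.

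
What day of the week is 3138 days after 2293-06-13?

Jun 13, 2293 is a Tuesday.
3138 mod 7 = 2, so 3138 days after a Tuesday is Tuesday + 2 = Thursday.

Thursday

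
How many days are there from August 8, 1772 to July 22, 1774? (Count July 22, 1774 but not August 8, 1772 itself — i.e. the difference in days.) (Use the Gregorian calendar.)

713

Aug 8, 1772 → Aug 8, 1773: 365 days.
Aug 8, 1773 → Sep 8, 1773: 31 days (August has 31).
Sep 8, 1773 → Oct 8, 1773: 30 days (September has 30).
Oct 8, 1773 → Nov 8, 1773: 31 days (October has 31).
Nov 8, 1773 → Dec 8, 1773: 30 days (November has 30).
Dec 8, 1773 → Jan 8, 1774: 31 days (December has 31).
Jan 8, 1774 → Feb 8, 1774: 31 days (January has 31).
Feb 8, 1774 → Mar 8, 1774: 28 days (February has 28).
Mar 8, 1774 → Apr 8, 1774: 31 days (March has 31).
Apr 8, 1774 → May 8, 1774: 30 days (April has 30).
May 8, 1774 → Jun 8, 1774: 31 days (May has 31).
Jun 8, 1774 → Jul 8, 1774: 30 days (June has 30).
Jul 8, 1774 → Jul 22, 1774: 14 days.
Total: 713 days.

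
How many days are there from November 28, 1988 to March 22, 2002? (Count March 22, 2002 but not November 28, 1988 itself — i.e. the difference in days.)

4862

Nov 28, 1988 → Nov 28, 1989: 365 days.
Nov 28, 1989 → Nov 28, 1990: 365 days.
Nov 28, 1990 → Nov 28, 1991: 365 days.
Nov 28, 1991 → Nov 28, 1992: 366 days (Feb 29, 1992 is in that span).
Nov 28, 1992 → Nov 28, 1993: 365 days.
Nov 28, 1993 → Nov 28, 1994: 365 days.
Nov 28, 1994 → Nov 28, 1995: 365 days.
Nov 28, 1995 → Nov 28, 1996: 366 days (Feb 29, 1996 is in that span).
Nov 28, 1996 → Nov 28, 1997: 365 days.
Nov 28, 1997 → Nov 28, 1998: 365 days.
Nov 28, 1998 → Nov 28, 1999: 365 days.
Nov 28, 1999 → Nov 28, 2000: 366 days (Feb 29, 2000 is in that span).
Nov 28, 2000 → Nov 28, 2001: 365 days.
Nov 28, 2001 → Dec 28, 2001: 30 days (November has 30).
Dec 28, 2001 → Jan 28, 2002: 31 days (December has 31).
Jan 28, 2002 → Feb 28, 2002: 31 days (January has 31).
Feb 28, 2002 → Mar 22, 2002: 22 days.
Total: 4862 days.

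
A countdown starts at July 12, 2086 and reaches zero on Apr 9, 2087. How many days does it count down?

Jul 12, 2086 → Aug 12, 2086: 31 days (July has 31).
Aug 12, 2086 → Sep 12, 2086: 31 days (August has 31).
Sep 12, 2086 → Oct 12, 2086: 30 days (September has 30).
Oct 12, 2086 → Nov 12, 2086: 31 days (October has 31).
Nov 12, 2086 → Dec 12, 2086: 30 days (November has 30).
Dec 12, 2086 → Jan 12, 2087: 31 days (December has 31).
Jan 12, 2087 → Feb 12, 2087: 31 days (January has 31).
Feb 12, 2087 → Mar 12, 2087: 28 days (February has 28).
Mar 12, 2087 → Apr 9, 2087: 28 days.
Total: 271 days.

271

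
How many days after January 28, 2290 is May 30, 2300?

Jan 28, 2290 → Jan 28, 2291: 365 days.
Jan 28, 2291 → Jan 28, 2292: 365 days.
Jan 28, 2292 → Jan 28, 2293: 366 days (Feb 29, 2292 is in that span).
Jan 28, 2293 → Jan 28, 2294: 365 days.
Jan 28, 2294 → Jan 28, 2295: 365 days.
Jan 28, 2295 → Jan 28, 2296: 365 days.
Jan 28, 2296 → Jan 28, 2297: 366 days (Feb 29, 2296 is in that span).
Jan 28, 2297 → Jan 28, 2298: 365 days.
Jan 28, 2298 → Jan 28, 2299: 365 days.
Jan 28, 2299 → Jan 28, 2300: 365 days.
Jan 28, 2300 → Feb 28, 2300: 31 days (January has 31).
Feb 28, 2300 → Mar 28, 2300: 28 days (February has 28).
Mar 28, 2300 → Apr 28, 2300: 31 days (March has 31).
Apr 28, 2300 → May 28, 2300: 30 days (April has 30).
May 28, 2300 → May 30, 2300: 2 days.
Total: 3774 days.

3774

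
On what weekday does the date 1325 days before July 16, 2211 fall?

First find the weekday of Jul 16, 2211. Doomsday rule: the anchor day for the 2200s is Friday. For year 11: 11÷12 = 0 r 11, and 11÷4 = 2, so 0+11+2 = 13.
Friday + 13 ≡ Thursday — that's 2211's doomsday.
In July the doomsday date is Jul 11.
Jul 16 is 5 days after Jul 11; 5 mod 7 = 5, so Thursday + 5 = Tuesday.
1325 mod 7 = 2, so 1325 days before a Tuesday is Tuesday − 2 = Sunday.

Sunday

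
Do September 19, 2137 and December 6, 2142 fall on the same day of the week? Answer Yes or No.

From Sep 19, 2137 to Dec 6, 2142 is 1904 days.
1904 mod 7 = 0, so they are the same weekday.
(Sep 19, 2137 is a Thursday; Dec 6, 2142 is a Thursday.)

Yes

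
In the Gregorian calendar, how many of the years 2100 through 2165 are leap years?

Multiples of 4 in [2100,2165]: 17.
Of those, multiples of 100: 1 (not leap unless ÷400).
Multiples of 400: 0.
Leap years = 17 − 1 + 0 = 16.

16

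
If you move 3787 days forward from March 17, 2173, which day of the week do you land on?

Mar 17, 2173 is a Wednesday.
3787 mod 7 = 0, so 3787 days after a Wednesday is Wednesday + 0 = Wednesday.

Wednesday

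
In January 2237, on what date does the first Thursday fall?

January 1, 2237 is a Sunday.
The first Thursday is therefore January 5 (4 days later).

January 5, 2237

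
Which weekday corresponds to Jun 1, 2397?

Sunday

Doomsday rule: the anchor day for the 2300s is Wednesday. For year 97: 97÷12 = 8 r 1, and 1÷4 = 0, so 8+1+0 = 9.
Wednesday + 9 ≡ Friday — that's 2397's doomsday.
In June the doomsday date is Jun 6.
Jun 1 is 5 days before Jun 6; 5 mod 7 = 5, so Friday − 5 = Sunday.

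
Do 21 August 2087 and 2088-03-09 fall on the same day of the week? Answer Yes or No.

No

From Aug 21, 2087 to Mar 9, 2088 is 201 days.
201 mod 7 = 5, so they are different weekdays.
(Aug 21, 2087 is a Thursday; Mar 9, 2088 is a Tuesday.)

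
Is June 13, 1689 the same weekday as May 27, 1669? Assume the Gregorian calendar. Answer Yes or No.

Yes

From May 27, 1669 to Jun 13, 1689 is 7322 days.
7322 mod 7 = 0, so they are the same weekday.
(May 27, 1669 is a Monday; Jun 13, 1689 is a Monday.)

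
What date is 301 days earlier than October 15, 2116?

December 19, 2115

−15 → Sep 30, 2116 (end of Sep, 30 days; 286 left).
−30 → Aug 31, 2116 (end of Aug, 31 days; 256 left).
−31 → Jul 31, 2116 (end of Jul, 31 days; 225 left).
−31 → Jun 30, 2116 (end of Jun, 30 days; 194 left).
−30 → May 31, 2116 (end of May, 31 days; 164 left).
−31 → Apr 30, 2116 (end of Apr, 30 days; 133 left).
−30 → Mar 31, 2116 (end of Mar, 31 days; 103 left).
−31 → Feb 29, 2116 (end of Feb, 29 days; 72 left).
−29 → Jan 31, 2116 (end of Jan, 31 days; 43 left).
−31 → Dec 31, 2115 (end of Dec, 31 days; 12 left).
−12 → Dec 19, 2115.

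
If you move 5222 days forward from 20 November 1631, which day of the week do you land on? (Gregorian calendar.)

Nov 20, 1631 is a Thursday.
5222 mod 7 = 0, so 5222 days after a Thursday is Thursday + 0 = Thursday.

Thursday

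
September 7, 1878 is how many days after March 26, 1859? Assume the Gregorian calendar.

7105

Mar 26, 1859 → Mar 26, 1860: 366 days (Feb 29, 1860 is in that span).
Mar 26, 1860 → Mar 26, 1861: 365 days.
Mar 26, 1861 → Mar 26, 1862: 365 days.
Mar 26, 1862 → Mar 26, 1863: 365 days.
Mar 26, 1863 → Mar 26, 1864: 366 days (Feb 29, 1864 is in that span).
Mar 26, 1864 → Mar 26, 1865: 365 days.
Mar 26, 1865 → Mar 26, 1866: 365 days.
Mar 26, 1866 → Mar 26, 1867: 365 days.
Mar 26, 1867 → Mar 26, 1868: 366 days (Feb 29, 1868 is in that span).
Mar 26, 1868 → Mar 26, 1869: 365 days.
Mar 26, 1869 → Mar 26, 1870: 365 days.
Mar 26, 1870 → Mar 26, 1871: 365 days.
Mar 26, 1871 → Mar 26, 1872: 366 days (Feb 29, 1872 is in that span).
Mar 26, 1872 → Mar 26, 1873: 365 days.
Mar 26, 1873 → Mar 26, 1874: 365 days.
Mar 26, 1874 → Mar 26, 1875: 365 days.
Mar 26, 1875 → Mar 26, 1876: 366 days (Feb 29, 1876 is in that span).
Mar 26, 1876 → Mar 26, 1877: 365 days.
Mar 26, 1877 → Mar 26, 1878: 365 days.
Mar 26, 1878 → Apr 26, 1878: 31 days (March has 31).
Apr 26, 1878 → May 26, 1878: 30 days (April has 30).
May 26, 1878 → Jun 26, 1878: 31 days (May has 31).
Jun 26, 1878 → Jul 26, 1878: 30 days (June has 30).
Jul 26, 1878 → Aug 26, 1878: 31 days (July has 31).
Aug 26, 1878 → Sep 7, 1878: 12 days.
Total: 7105 days.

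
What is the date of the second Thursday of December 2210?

December 13, 2210

December 1, 2210 is a Saturday.
The first Thursday is therefore December 6 (5 days later).
The second Thursday is 6 + 1×7 = December 13.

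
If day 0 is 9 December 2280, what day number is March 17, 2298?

Dec 9, 2280 → Dec 9, 2281: 365 days.
Dec 9, 2281 → Dec 9, 2282: 365 days.
Dec 9, 2282 → Dec 9, 2283: 365 days.
Dec 9, 2283 → Dec 9, 2284: 366 days (Feb 29, 2284 is in that span).
Dec 9, 2284 → Dec 9, 2285: 365 days.
Dec 9, 2285 → Dec 9, 2286: 365 days.
Dec 9, 2286 → Dec 9, 2287: 365 days.
Dec 9, 2287 → Dec 9, 2288: 366 days (Feb 29, 2288 is in that span).
Dec 9, 2288 → Dec 9, 2289: 365 days.
Dec 9, 2289 → Dec 9, 2290: 365 days.
Dec 9, 2290 → Dec 9, 2291: 365 days.
Dec 9, 2291 → Dec 9, 2292: 366 days (Feb 29, 2292 is in that span).
Dec 9, 2292 → Dec 9, 2293: 365 days.
Dec 9, 2293 → Dec 9, 2294: 365 days.
Dec 9, 2294 → Dec 9, 2295: 365 days.
Dec 9, 2295 → Dec 9, 2296: 366 days (Feb 29, 2296 is in that span).
Dec 9, 2296 → Dec 9, 2297: 365 days.
Dec 9, 2297 → Jan 9, 2298: 31 days (December has 31).
Jan 9, 2298 → Feb 9, 2298: 31 days (January has 31).
Feb 9, 2298 → Mar 9, 2298: 28 days (February has 28).
Mar 9, 2298 → Mar 17, 2298: 8 days.
Total: 6307 days.

6307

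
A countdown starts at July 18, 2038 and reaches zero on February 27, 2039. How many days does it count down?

224

Jul 18, 2038 → Aug 18, 2038: 31 days (July has 31).
Aug 18, 2038 → Sep 18, 2038: 31 days (August has 31).
Sep 18, 2038 → Oct 18, 2038: 30 days (September has 30).
Oct 18, 2038 → Nov 18, 2038: 31 days (October has 31).
Nov 18, 2038 → Dec 18, 2038: 30 days (November has 30).
Dec 18, 2038 → Jan 18, 2039: 31 days (December has 31).
Jan 18, 2039 → Feb 18, 2039: 31 days (January has 31).
Feb 18, 2039 → Feb 27, 2039: 9 days.
Total: 224 days.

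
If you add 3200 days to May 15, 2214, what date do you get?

February 17, 2223

+365 (one year) → May 15, 2215 (2835 left).
+366 (one year; includes Feb 29, 2216) → May 15, 2216 (2469 left).
+365 (one year) → May 15, 2217 (2104 left).
+365 (one year) → May 15, 2218 (1739 left).
+365 (one year) → May 15, 2219 (1374 left).
+366 (one year; includes Feb 29, 2220) → May 15, 2220 (1008 left).
+365 (one year) → May 15, 2221 (643 left).
+365 (one year) → May 15, 2222 (278 left).
May has 31 days: +17 → Jun 1, 2222 (261 left).
Jun has 30 days: +30 → Jul 1, 2222 (231 left).
Jul has 31 days: +31 → Aug 1, 2222 (200 left).
Aug has 31 days: +31 → Sep 1, 2222 (169 left).
Sep has 30 days: +30 → Oct 1, 2222 (139 left).
Oct has 31 days: +31 → Nov 1, 2222 (108 left).
Nov has 30 days: +30 → Dec 1, 2222 (78 left).
Dec has 31 days: +31 → Jan 1, 2223 (47 left).
Jan has 31 days: +31 → Feb 1, 2223 (16 left).
+16 → Feb 17, 2223.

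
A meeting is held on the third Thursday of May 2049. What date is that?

May 20, 2049

May 1, 2049 is a Saturday.
The first Thursday is therefore May 6 (5 days later).
The third Thursday is 6 + 2×7 = May 20.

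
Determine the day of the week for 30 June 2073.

Friday

January 1, 2073 is a Sunday.
Jan 1, 2073 → Feb 1, 2073: 31 days (January has 31).
Feb 1, 2073 → Mar 1, 2073: 28 days (February has 28).
Mar 1, 2073 → Apr 1, 2073: 31 days (March has 31).
Apr 1, 2073 → May 1, 2073: 30 days (April has 30).
May 1, 2073 → Jun 1, 2073: 31 days (May has 31).
Jun 1, 2073 → Jun 30, 2073: 29 days.
Total: 180 days.
180 mod 7 = 5, so Sunday + 5 = Friday.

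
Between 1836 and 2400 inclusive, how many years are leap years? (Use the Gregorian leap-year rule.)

138

Multiples of 4 in [1836,2400]: 142.
Of those, multiples of 100: 6 (not leap unless ÷400).
Multiples of 400: 2.
Leap years = 142 − 6 + 2 = 138.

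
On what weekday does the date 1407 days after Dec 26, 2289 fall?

First find the weekday of Dec 26, 2289. Doomsday rule: the anchor day for the 2200s is Friday. For year 89: 89÷12 = 7 r 5, and 5÷4 = 1, so 7+5+1 = 13.
Friday + 13 ≡ Thursday — that's 2289's doomsday.
In December the doomsday date is Dec 12.
Dec 26 is 14 days after Dec 12; 14 mod 7 = 0, so Thursday + 0 = Thursday.
1407 mod 7 = 0, so 1407 days after a Thursday is Thursday + 0 = Thursday.

Thursday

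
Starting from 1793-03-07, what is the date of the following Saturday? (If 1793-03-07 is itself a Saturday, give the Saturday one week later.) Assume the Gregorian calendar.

March 9, 1793

Mar 7, 1793 is a Thursday.
From Thursday to the next Saturday is 2 days.
Mar 7, 1793 + 2 = Mar 9, 1793.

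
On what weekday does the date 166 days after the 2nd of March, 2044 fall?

Monday

First find the weekday of Mar 2, 2044. Doomsday rule: the anchor day for the 2000s is Tuesday. For year 44: 44÷12 = 3 r 8, and 8÷4 = 2, so 3+8+2 = 13.
Tuesday + 13 ≡ Monday — that's 2044's doomsday.
In March the doomsday date is Mar 14.
Mar 2 is 12 days before Mar 14; 12 mod 7 = 5, so Monday − 5 = Wednesday.
166 mod 7 = 5, so 166 days after a Wednesday is Wednesday + 5 = Monday.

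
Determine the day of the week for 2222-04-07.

Doomsday rule: the anchor day for the 2200s is Friday. For year 22: 22÷12 = 1 r 10, and 10÷4 = 2, so 1+10+2 = 13.
Friday + 13 ≡ Thursday — that's 2222's doomsday.
In April the doomsday date is Apr 4.
Apr 7 is 3 days after Apr 4; 3 mod 7 = 3, so Thursday + 3 = Sunday.

Sunday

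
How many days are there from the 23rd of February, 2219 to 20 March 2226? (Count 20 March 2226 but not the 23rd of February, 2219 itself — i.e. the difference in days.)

2582

Feb 23, 2219 → Feb 23, 2220: 365 days.
Feb 23, 2220 → Feb 23, 2221: 366 days (Feb 29, 2220 is in that span).
Feb 23, 2221 → Feb 23, 2222: 365 days.
Feb 23, 2222 → Feb 23, 2223: 365 days.
Feb 23, 2223 → Feb 23, 2224: 365 days.
Feb 23, 2224 → Feb 23, 2225: 366 days (Feb 29, 2224 is in that span).
Feb 23, 2225 → Mar 23, 2225: 28 days (February has 28).
Mar 23, 2225 → Apr 23, 2225: 31 days (March has 31).
Apr 23, 2225 → May 23, 2225: 30 days (April has 30).
May 23, 2225 → Jun 23, 2225: 31 days (May has 31).
Jun 23, 2225 → Jul 23, 2225: 30 days (June has 30).
Jul 23, 2225 → Aug 23, 2225: 31 days (July has 31).
Aug 23, 2225 → Sep 23, 2225: 31 days (August has 31).
Sep 23, 2225 → Oct 23, 2225: 30 days (September has 30).
Oct 23, 2225 → Nov 23, 2225: 31 days (October has 31).
Nov 23, 2225 → Dec 23, 2225: 30 days (November has 30).
Dec 23, 2225 → Jan 23, 2226: 31 days (December has 31).
Jan 23, 2226 → Feb 23, 2226: 31 days (January has 31).
Feb 23, 2226 → Mar 20, 2226: 25 days.
Total: 2582 days.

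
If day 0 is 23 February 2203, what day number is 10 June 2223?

Feb 23, 2203 → Feb 23, 2204: 365 days.
Feb 23, 2204 → Feb 23, 2205: 366 days (Feb 29, 2204 is in that span).
Feb 23, 2205 → Feb 23, 2206: 365 days.
Feb 23, 2206 → Feb 23, 2207: 365 days.
Feb 23, 2207 → Feb 23, 2208: 365 days.
Feb 23, 2208 → Feb 23, 2209: 366 days (Feb 29, 2208 is in that span).
Feb 23, 2209 → Feb 23, 2210: 365 days.
Feb 23, 2210 → Feb 23, 2211: 365 days.
Feb 23, 2211 → Feb 23, 2212: 365 days.
Feb 23, 2212 → Feb 23, 2213: 366 days (Feb 29, 2212 is in that span).
Feb 23, 2213 → Feb 23, 2214: 365 days.
Feb 23, 2214 → Feb 23, 2215: 365 days.
Feb 23, 2215 → Feb 23, 2216: 365 days.
Feb 23, 2216 → Feb 23, 2217: 366 days (Feb 29, 2216 is in that span).
Feb 23, 2217 → Feb 23, 2218: 365 days.
Feb 23, 2218 → Feb 23, 2219: 365 days.
Feb 23, 2219 → Feb 23, 2220: 365 days.
Feb 23, 2220 → Feb 23, 2221: 366 days (Feb 29, 2220 is in that span).
Feb 23, 2221 → Feb 23, 2222: 365 days.
Feb 23, 2222 → Feb 23, 2223: 365 days.
Feb 23, 2223 → Mar 23, 2223: 28 days (February has 28).
Mar 23, 2223 → Apr 23, 2223: 31 days (March has 31).
Apr 23, 2223 → May 23, 2223: 30 days (April has 30).
May 23, 2223 → Jun 10, 2223: 18 days.
Total: 7412 days.

7412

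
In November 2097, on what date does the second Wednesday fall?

November 1, 2097 is a Friday.
The first Wednesday is therefore November 6 (5 days later).
The second Wednesday is 6 + 1×7 = November 13.

November 13, 2097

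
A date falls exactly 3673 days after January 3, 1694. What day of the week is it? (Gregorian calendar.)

Jan 3, 1694 is a Sunday.
3673 mod 7 = 5, so 3673 days after a Sunday is Sunday + 5 = Friday.

Friday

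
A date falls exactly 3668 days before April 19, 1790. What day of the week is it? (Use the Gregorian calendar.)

Monday

Apr 19, 1790 is a Monday.
3668 mod 7 = 0, so 3668 days before a Monday is Monday − 0 = Monday.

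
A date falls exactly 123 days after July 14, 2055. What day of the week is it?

Sunday

First find the weekday of Jul 14, 2055. Doomsday rule: the anchor day for the 2000s is Tuesday. For year 55: 55÷12 = 4 r 7, and 7÷4 = 1, so 4+7+1 = 12.
Tuesday + 12 ≡ Sunday — that's 2055's doomsday.
In July the doomsday date is Jul 11.
Jul 14 is 3 days after Jul 11; 3 mod 7 = 3, so Sunday + 3 = Wednesday.
123 mod 7 = 4, so 123 days after a Wednesday is Wednesday + 4 = Sunday.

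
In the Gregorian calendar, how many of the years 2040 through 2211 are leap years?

Multiples of 4 in [2040,2211]: 43.
Of those, multiples of 100: 2 (not leap unless ÷400).
Multiples of 400: 0.
Leap years = 43 − 2 + 0 = 41.

41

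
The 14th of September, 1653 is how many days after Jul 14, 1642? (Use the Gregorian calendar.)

Jul 14, 1642 → Jul 14, 1643: 365 days.
Jul 14, 1643 → Jul 14, 1644: 366 days (Feb 29, 1644 is in that span).
Jul 14, 1644 → Jul 14, 1645: 365 days.
Jul 14, 1645 → Jul 14, 1646: 365 days.
Jul 14, 1646 → Jul 14, 1647: 365 days.
Jul 14, 1647 → Jul 14, 1648: 366 days (Feb 29, 1648 is in that span).
Jul 14, 1648 → Jul 14, 1649: 365 days.
Jul 14, 1649 → Jul 14, 1650: 365 days.
Jul 14, 1650 → Jul 14, 1651: 365 days.
Jul 14, 1651 → Jul 14, 1652: 366 days (Feb 29, 1652 is in that span).
Jul 14, 1652 → Jul 14, 1653: 365 days.
Jul 14, 1653 → Aug 14, 1653: 31 days (July has 31).
Aug 14, 1653 → Sep 14, 1653: 31 days.
Total: 4080 days.

4080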